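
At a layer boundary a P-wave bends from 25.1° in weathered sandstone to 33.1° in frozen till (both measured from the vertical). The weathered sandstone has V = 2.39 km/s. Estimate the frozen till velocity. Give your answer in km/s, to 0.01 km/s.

sin 25.1° = 0.4242; sin 33.1° = 0.5461.
V₂ = V₁·(sin θ₂/sin θ₁) = 2.39·(0.5461/0.4242) = 3.08 km/s.

3.08 km/s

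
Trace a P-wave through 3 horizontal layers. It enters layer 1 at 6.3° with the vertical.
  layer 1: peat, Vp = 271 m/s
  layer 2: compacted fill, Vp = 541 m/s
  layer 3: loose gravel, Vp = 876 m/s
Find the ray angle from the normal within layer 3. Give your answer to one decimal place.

Ray parameter p = sin 6.3° / 271 = 4.0492e-04 s/m.
sin θ_3 = p·V_3 = 4.0492e-04 × 876 = 0.3547.
θ_3 = arcsin 0.3547 = 20.78°.

20.8°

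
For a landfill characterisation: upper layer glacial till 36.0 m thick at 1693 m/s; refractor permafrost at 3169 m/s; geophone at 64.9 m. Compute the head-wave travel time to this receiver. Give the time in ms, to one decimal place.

56.4 ms

θ_c = arcsin(V₁/V₂) = arcsin(1693/3169) = 32.29°, cos θ_c = 0.8453.
Intercept time tᵢ = 2h cos θ_c / V₁ = 2·36.0·0.8453/1693 = 0.03595 s.
t = x/V₂ + tᵢ = 64.9/3169 + 0.03595 = 0.05643 s.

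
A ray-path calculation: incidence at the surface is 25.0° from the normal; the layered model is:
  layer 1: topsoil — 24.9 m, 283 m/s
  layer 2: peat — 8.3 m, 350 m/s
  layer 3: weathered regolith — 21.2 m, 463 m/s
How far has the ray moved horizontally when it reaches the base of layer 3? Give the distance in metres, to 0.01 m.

36.99 m

p = sin θ₁/V₁ = sin 25.0°/283 = 1.4934e-03 s/m is conserved through the stack.
Layer 1: θ = 25.00°; offset = 24.9·tan 25.00° = 11.6111 m.
Layer 2: sin θ = p·350 = 0.5227 → θ = 31.51°; offset = 8.3·tan 31.51° = 5.0886 m.
Layer 3: sin θ = p·463 = 0.6914 → θ = 43.74°; offset = 21.2·tan 43.74° = 20.2894 m.
Summing the layer offsets gives 36.9891 m.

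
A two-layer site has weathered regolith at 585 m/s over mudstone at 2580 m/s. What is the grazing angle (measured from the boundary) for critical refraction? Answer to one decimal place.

At critical incidence the refracted ray runs along the interface (θ₂ = 90°), so sin θ_c = V₁/V₂.
θ_c = arcsin(585/2580) = arcsin 0.2267 = 13.11°.
Measured from the interface: 90° − 13.11° = 76.89°.

76.9°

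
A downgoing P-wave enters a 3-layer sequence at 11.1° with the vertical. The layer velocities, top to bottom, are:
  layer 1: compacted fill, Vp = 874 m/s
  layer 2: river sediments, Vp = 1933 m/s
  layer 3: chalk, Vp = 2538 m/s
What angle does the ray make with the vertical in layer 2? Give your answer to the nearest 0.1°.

25.2°

Snell's law across each interface conserves sin θ / V, so sin θ_2 = V_2·sin θ₁/V₁.
sin θ_2 = 1933 × sin 11.1° / 874 = 0.4258.
θ_2 = arcsin 0.4258 = 25.20°.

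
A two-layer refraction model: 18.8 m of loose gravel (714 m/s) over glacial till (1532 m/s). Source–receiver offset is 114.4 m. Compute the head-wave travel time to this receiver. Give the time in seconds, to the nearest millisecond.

0.121 s

t = x/V₂ + 2h·√(V₂²−V₁²)/(V₁V₂).
√(V₂²−V₁²) = √(1532²−714²) = 1355.4 m/s; delay term = 2·18.8·1355.4/(714·1532) = 0.04659 s.
t = 114.4/1532 + 0.04659 = 0.12127 s.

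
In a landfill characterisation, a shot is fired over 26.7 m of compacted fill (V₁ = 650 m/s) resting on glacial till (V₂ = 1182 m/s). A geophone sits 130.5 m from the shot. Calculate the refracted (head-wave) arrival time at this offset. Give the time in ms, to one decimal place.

179.0 ms

θ_c = arcsin(V₁/V₂) = arcsin(650/1182) = 33.36°, cos θ_c = 0.8352.
Intercept time tᵢ = 2h cos θ_c / V₁ = 2·26.7·0.8352/650 = 0.06862 s.
t = x/V₂ + tᵢ = 130.5/1182 + 0.06862 = 0.17902 s.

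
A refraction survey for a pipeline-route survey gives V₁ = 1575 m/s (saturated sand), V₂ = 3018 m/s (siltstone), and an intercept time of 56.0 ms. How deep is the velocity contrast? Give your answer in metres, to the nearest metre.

θ_c = arcsin(1575/3018) = 31.46°; cos θ_c = 0.8530.
tᵢ = 2h cos θ_c/V₁ ⇒ h = tᵢ·V₁/(2 cos θ_c) = 0.056·1575/(2·0.8530) = 51.70 m.

52 m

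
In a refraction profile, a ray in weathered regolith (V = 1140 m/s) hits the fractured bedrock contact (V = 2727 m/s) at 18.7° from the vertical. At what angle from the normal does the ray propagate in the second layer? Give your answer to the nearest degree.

Snell's law: sin θ₂ = (V₂/V₁)·sin θ₁ = (2727/1140)·sin 18.7° = 0.7669.
θ₂ = arcsin 0.7669 = 50.08° from the normal.

50°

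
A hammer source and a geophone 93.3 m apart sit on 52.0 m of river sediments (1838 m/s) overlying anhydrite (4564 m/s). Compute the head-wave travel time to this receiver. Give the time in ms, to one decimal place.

θ_c = arcsin(V₁/V₂) = arcsin(1838/4564) = 23.75°, cos θ_c = 0.9153.
Intercept time tᵢ = 2h cos θ_c / V₁ = 2·52.0·0.9153/1838 = 0.05179 s.
t = x/V₂ + tᵢ = 93.3/4564 + 0.05179 = 0.07223 s.

72.2 ms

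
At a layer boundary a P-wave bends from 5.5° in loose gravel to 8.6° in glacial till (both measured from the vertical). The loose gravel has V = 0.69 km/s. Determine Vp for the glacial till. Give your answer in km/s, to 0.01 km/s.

sin 5.5° = 0.0958; sin 8.6° = 0.1495.
V₂ = V₁·(sin θ₂/sin θ₁) = 0.69·(0.1495/0.0958) = 1.08 km/s.

1.08 km/s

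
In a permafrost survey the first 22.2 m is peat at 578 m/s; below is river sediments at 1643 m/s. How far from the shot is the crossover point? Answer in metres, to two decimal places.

x_cross = 2h·√((V₂+V₁)/(V₂−V₁)).
(V₂+V₁)/(V₂−V₁) = (1643+578)/(1643−578) = 2.0854; √ = 1.4441.
x_cross = 2·22.2·1.4441 = 64.12 m.

64.12 m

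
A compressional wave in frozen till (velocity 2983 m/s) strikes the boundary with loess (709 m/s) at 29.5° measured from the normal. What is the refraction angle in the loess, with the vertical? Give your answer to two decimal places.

6.72°

sin θ₁/V₁ = sin θ₂/V₂ ⇒ sin θ₂ = 709·sin 29.5°/2983 = 709·0.4924/2983 = 0.1170.
θ₂ = arcsin 0.1170 = 6.72° from the normal.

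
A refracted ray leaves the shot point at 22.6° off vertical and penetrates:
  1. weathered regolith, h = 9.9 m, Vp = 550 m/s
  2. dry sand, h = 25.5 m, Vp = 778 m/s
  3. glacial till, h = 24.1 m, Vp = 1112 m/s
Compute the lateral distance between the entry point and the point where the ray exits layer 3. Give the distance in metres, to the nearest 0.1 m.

50.4 m

Apply Snell's law at each interface; in layer i the horizontal offset is hᵢ·tan θᵢ.
Layer 1: θ = 22.60°; offset = 9.9·tan 22.60° = 4.121 m.
Layer 2: sin θ = 778·sin 22.6°/550 = 0.5436, θ = 32.93°; offset = 25.5·tan 32.93° = 16.515 m.
Layer 3: sin θ = 1112·sin 22.6°/550 = 0.7770, θ = 50.98°; offset = 24.1·tan 50.98° = 29.745 m.
Σ offsets = 50.381 m.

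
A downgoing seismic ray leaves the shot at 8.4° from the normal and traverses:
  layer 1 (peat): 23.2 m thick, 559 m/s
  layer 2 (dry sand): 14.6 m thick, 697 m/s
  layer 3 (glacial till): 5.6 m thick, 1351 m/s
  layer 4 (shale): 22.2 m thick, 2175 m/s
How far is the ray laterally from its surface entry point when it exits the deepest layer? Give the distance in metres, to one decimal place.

23.6 m

Apply Snell's law at each interface; in layer i the horizontal offset is hᵢ·tan θᵢ.
Layer 1: θ = 8.40°; offset = 23.2·tan 8.40° = 3.426 m.
Layer 2: sin θ = 697·sin 8.4°/559 = 0.1821, θ = 10.49°; offset = 14.6·tan 10.49° = 2.705 m.
Layer 3: sin θ = 1351·sin 8.4°/559 = 0.3531, θ = 20.67°; offset = 5.6·tan 20.67° = 2.113 m.
Layer 4: sin θ = 2175·sin 8.4°/559 = 0.5684, θ = 34.64°; offset = 22.2·tan 34.64° = 15.337 m.
Σ offsets = 23.580 m.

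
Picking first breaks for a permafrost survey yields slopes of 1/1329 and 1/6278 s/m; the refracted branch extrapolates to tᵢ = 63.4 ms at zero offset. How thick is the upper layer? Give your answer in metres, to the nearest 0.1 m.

h = tᵢ·V₁·V₂ / (2·√(V₂²−V₁²)).
√(V₂²−V₁²) = √(6278² − 1329²) = 6135.7 m/s.
h = 0.0634 s × 1329 × 6278 / (2 × 6135.7) = 43.11 m.

43.1 m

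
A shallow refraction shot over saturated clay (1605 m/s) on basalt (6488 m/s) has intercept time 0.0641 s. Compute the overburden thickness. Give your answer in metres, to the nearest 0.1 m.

θ_c = arcsin(1605/6488) = 14.32°; cos θ_c = 0.9689.
tᵢ = 2h cos θ_c/V₁ ⇒ h = tᵢ·V₁/(2 cos θ_c) = 0.0641·1605/(2·0.9689) = 53.09 m.

53.1 m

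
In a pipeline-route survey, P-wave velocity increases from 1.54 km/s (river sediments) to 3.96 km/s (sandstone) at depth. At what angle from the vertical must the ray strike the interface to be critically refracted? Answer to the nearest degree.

23°

Critical incidence: sin θ_c = V₁/V₂ = 1.54/3.96 = 0.3889.
θ_c = arcsin 0.3889 = 22.89°.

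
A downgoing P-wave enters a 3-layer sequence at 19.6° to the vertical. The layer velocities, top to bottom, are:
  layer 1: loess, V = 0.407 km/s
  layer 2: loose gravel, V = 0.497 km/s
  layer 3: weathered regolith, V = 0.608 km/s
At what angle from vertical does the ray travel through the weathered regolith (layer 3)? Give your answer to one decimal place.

30.1°

Snell's law across each interface conserves sin θ / V, so sin θ_3 = V_3·sin θ₁/V₁.
sin θ_3 = 0.608 × sin 19.6° / 0.407 = 0.5011.
θ_3 = 30.07° from the vertical.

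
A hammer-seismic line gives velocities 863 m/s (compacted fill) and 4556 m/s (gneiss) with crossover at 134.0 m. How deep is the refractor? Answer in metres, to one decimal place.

55.3 m

x_cross = 2h·√((V₂+V₁)/(V₂−V₁)) → h = x_cross / (2·√((V₂+V₁)/(V₂−V₁))).
√((V₂+V₁)/(V₂−V₁)) = √((4556+863)/(4556−863)) = 1.2114.
h = 134.0 / (2·1.2114) = 55.31 m.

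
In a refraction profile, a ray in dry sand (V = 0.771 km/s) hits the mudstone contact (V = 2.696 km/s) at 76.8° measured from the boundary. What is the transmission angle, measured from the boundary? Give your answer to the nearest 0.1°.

Angle from the normal: 90° − 76.8° = 13.2°.
Snell's law: sin θ₂ = (V₂/V₁)·sin θ₁ = (2.696/0.771)·sin 13.2° = 0.7985.
θ₂ = sin⁻¹(0.7985) = 52.99° (from vertical).
From the interface: 90° − 52.99° = 37.01°.

37.0°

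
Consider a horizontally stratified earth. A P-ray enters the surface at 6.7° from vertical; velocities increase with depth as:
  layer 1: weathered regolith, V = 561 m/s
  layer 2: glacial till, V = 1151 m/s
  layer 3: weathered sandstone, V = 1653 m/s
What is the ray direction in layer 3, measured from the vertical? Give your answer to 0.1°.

20.1°

Ray parameter p = sin 6.7° / 561 = 2.0797e-04 s/m.
sin θ_3 = p·V_3 = 2.0797e-04 × 1653 = 0.3438.
θ_3 = 20.11° from the vertical.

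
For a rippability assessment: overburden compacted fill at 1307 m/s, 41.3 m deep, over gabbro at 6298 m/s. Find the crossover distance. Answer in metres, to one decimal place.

x_cross = 2h·√((V₂+V₁)/(V₂−V₁)).
(V₂+V₁)/(V₂−V₁) = (6298+1307)/(6298−1307) = 1.5237; √ = 1.2344.
x_cross = 2·41.3·1.2344 = 101.96 m.

102.0 m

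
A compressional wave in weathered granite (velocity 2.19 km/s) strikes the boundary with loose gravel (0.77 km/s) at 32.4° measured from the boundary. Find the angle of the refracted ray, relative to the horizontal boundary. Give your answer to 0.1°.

Convert to the normal: θ₁ = 90° − 32.4° = 57.6°.
Snell's law: sin θ₂ = (V₂/V₁)·sin θ₁ = (0.77/2.19)·sin 57.6° = 0.2969.
θ₂ = arcsin 0.2969 = 17.27° from the normal.
From the interface: 90° − 17.27° = 72.73°.

72.7°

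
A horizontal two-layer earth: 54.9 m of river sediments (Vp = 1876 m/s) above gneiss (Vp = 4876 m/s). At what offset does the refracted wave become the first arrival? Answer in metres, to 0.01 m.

164.72 m

x_cross = 2h·√((V₂+V₁)/(V₂−V₁)).
(V₂+V₁)/(V₂−V₁) = (4876+1876)/(4876−1876) = 2.2507; √ = 1.5002.
x_cross = 2·54.9·1.5002 = 164.72 m.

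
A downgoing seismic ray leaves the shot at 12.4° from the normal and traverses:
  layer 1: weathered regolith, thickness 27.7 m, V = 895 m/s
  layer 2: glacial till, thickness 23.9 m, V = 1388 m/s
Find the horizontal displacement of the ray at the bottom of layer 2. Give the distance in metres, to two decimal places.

Apply Snell's law at each interface; in layer i the horizontal offset is hᵢ·tan θᵢ.
Layer 1: θ = 12.40°; offset = 27.7·tan 12.40° = 6.0902 m.
Layer 2: sin θ = 1388·sin 12.4°/895 = 0.3330, θ = 19.45°; offset = 23.9·tan 19.45° = 8.4410 m.
Σ offsets = 14.5312 m.

14.53 m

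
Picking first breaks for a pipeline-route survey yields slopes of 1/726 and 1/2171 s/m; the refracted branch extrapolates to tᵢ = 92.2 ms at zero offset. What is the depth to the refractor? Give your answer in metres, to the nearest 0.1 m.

35.5 m

h = tᵢ·V₁·V₂ / (2·√(V₂²−V₁²)).
√(V₂²−V₁²) = √(2171² − 726²) = 2046.0 m/s.
h = 0.0922 s × 726 × 2171 / (2 × 2046.0) = 35.51 m.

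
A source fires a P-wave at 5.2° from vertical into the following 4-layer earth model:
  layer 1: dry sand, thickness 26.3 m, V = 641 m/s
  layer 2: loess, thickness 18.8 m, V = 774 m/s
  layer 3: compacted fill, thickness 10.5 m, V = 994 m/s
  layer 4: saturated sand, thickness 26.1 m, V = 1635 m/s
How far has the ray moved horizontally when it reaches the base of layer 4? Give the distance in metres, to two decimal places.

12.16 m

Ray parameter p = sin 5.2° / 641 m/s = 1.4139e-04 s/m.
Layer 1: θ = 5.20°; offset = 26.3·tan 5.20° = 2.3935 m.
Layer 2: sin θ = p·774 = 0.1094 → θ = 6.28°; offset = 18.8·tan 6.28° = 2.0699 m.
Layer 3: sin θ = p·994 = 0.1405 → θ = 8.08°; offset = 10.5·tan 8.08° = 1.4905 m.
Layer 4: sin θ = p·1635 = 0.2312 → θ = 13.37°; offset = 26.1·tan 13.37° = 6.2017 m.
Σ offsets = 12.1556 m.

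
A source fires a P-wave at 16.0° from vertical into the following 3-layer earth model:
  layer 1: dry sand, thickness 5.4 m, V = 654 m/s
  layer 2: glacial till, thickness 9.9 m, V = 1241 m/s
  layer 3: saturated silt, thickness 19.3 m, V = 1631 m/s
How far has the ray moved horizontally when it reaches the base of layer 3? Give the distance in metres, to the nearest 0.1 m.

p = sin θ₁/V₁ = sin 16.0°/654 = 4.2146e-04 s/m is conserved through the stack.
Layer 1: θ = 16.00°; offset = 5.4·tan 16.00° = 1.548 m.
Layer 2: sin θ = p·1241 = 0.5230 → θ = 31.54°; offset = 9.9·tan 31.54° = 6.075 m.
Layer 3: sin θ = p·1631 = 0.6874 → θ = 43.43°; offset = 19.3·tan 43.43° = 18.267 m.
Σ offsets = 25.891 m.

25.9 m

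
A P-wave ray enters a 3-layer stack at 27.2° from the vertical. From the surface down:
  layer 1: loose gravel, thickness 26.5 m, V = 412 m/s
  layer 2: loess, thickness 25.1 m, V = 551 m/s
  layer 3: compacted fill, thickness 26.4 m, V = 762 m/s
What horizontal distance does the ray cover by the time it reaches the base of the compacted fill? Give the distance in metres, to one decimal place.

Apply Snell's law at each interface; in layer i the horizontal offset is hᵢ·tan θᵢ.
Layer 1: θ = 27.20°; offset = 26.5·tan 27.20° = 13.619 m.
Layer 2: sin θ = 551·sin 27.2°/412 = 0.6113, θ = 37.68°; offset = 25.1·tan 37.68° = 19.389 m.
Layer 3: sin θ = 762·sin 27.2°/412 = 0.8454, θ = 57.72°; offset = 26.4·tan 57.72° = 41.786 m.
Total horizontal offset = 74.794 m.

74.8 m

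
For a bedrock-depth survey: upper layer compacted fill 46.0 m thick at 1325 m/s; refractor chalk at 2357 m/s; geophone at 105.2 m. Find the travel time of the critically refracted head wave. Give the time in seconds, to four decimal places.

t = x/V₂ + 2h·√(V₂²−V₁²)/(V₁V₂).
√(V₂²−V₁²) = √(2357²−1325²) = 1949.3 m/s; delay term = 2·46.0·1949.3/(1325·2357) = 0.05742 s.
t = 105.2/2357 + 0.05742 = 0.10206 s.

0.1021 s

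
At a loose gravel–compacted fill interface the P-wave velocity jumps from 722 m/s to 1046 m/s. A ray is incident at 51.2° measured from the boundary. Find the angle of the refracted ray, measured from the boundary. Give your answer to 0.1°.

Convert to the normal: θ₁ = 90° − 51.2° = 38.8°.
sin θ₁/V₁ = sin θ₂/V₂ ⇒ sin θ₂ = 1046·sin 38.8°/722 = 1046·0.6266/722 = 0.9078.
θ₂ = arcsin 0.9078 = 65.20° from the normal.
From the interface: 90° − 65.20° = 24.80°.

24.8°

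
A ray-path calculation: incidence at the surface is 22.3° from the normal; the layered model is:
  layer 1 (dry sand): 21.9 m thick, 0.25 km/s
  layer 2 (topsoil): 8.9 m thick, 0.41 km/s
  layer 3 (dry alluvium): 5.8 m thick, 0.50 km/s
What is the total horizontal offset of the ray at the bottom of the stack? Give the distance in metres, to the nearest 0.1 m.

Apply Snell's law at each interface; in layer i the horizontal offset is hᵢ·tan θᵢ.
Layer 1: θ = 22.30°; offset = 21.9·tan 22.30° = 8.982 m.
Layer 2: sin θ = 0.41·sin 22.3°/0.25 = 0.6223, θ = 38.48°; offset = 8.9·tan 38.48° = 7.076 m.
Layer 3: sin θ = 0.50·sin 22.3°/0.25 = 0.7589, θ = 49.37°; offset = 5.8·tan 49.37° = 6.759 m.
Summing the layer offsets gives 22.817 m.

22.8 m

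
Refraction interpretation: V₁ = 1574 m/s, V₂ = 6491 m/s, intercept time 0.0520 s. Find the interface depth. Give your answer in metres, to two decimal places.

42.18 m

θ_c = arcsin(1574/6491) = 14.03°; cos θ_c = 0.9702.
tᵢ = 2h cos θ_c/V₁ ⇒ h = tᵢ·V₁/(2 cos θ_c) = 0.052·1574/(2·0.9702) = 42.18 m.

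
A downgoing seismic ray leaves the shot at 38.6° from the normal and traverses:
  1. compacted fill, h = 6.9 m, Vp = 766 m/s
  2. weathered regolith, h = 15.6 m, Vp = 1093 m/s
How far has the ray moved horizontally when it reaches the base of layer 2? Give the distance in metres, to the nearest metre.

Apply Snell's law at each interface; in layer i the horizontal offset is hᵢ·tan θᵢ.
Layer 1: θ = 38.60°; offset = 6.9·tan 38.60° = 5.508 m.
Layer 2: sin θ = 1093·sin 38.6°/766 = 0.8902, θ = 62.90°; offset = 15.6·tan 62.90° = 30.485 m.
Σ offsets = 35.993 m.

36 m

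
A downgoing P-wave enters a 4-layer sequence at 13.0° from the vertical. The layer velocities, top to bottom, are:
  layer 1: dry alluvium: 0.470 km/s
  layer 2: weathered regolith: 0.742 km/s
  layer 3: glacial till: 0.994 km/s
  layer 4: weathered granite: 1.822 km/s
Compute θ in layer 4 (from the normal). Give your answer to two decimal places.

Snell's law across each interface conserves sin θ / V, so sin θ_4 = V_4·sin θ₁/V₁.
sin θ_4 = 1.822 × sin 13.0° / 0.470 = 0.8720.
θ_4 = arcsin 0.8720 = 60.70°.

60.70°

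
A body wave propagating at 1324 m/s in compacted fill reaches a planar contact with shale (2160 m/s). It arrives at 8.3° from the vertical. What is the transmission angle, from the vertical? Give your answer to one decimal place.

13.6°

Snell's law: sin θ₂ = (V₂/V₁)·sin θ₁ = (2160/1324)·sin 8.3° = 0.2355.
θ₂ = arcsin 0.2355 = 13.62° from the normal.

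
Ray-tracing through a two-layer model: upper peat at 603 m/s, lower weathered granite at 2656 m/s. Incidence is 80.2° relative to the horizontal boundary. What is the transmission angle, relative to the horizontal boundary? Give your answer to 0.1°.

Angle from the normal: 90° − 80.2° = 9.8°.
Snell's law: sin θ₂ = (V₂/V₁)·sin θ₁ = (2656/603)·sin 9.8° = 0.7497.
θ₂ = sin⁻¹(0.7497) = 48.57° (from vertical).
From the interface: 90° − 48.57° = 41.43°.

41.4°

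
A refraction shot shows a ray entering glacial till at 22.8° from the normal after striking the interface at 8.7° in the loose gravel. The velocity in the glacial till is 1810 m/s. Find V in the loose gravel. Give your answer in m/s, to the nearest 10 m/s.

sin 8.7° = 0.1513; sin 22.8° = 0.3875.
V₁ = V₂·(sin θ₁/sin θ₂) = 1810·(0.1513/0.3875) = 706.51 m/s.

710 m/s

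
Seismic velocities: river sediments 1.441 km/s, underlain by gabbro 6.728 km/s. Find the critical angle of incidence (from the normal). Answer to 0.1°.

Critical incidence: sin θ_c = V₁/V₂ = 1.441/6.728 = 0.2142.
θ_c = arcsin 0.2142 = 12.37°.

12.4°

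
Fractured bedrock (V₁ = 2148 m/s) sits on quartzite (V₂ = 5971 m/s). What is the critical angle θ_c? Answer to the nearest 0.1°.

21.1°

At critical incidence the refracted ray runs along the interface (θ₂ = 90°), so sin θ_c = V₁/V₂.
θ_c = arcsin(2148/5971) = arcsin 0.3597 = 21.08°.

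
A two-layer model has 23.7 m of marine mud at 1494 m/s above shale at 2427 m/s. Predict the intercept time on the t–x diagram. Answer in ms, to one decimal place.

tᵢ = 2h·√(V₂²−V₁²)/(V₁V₂).
√(V₂²−V₁²) = √(2427²−1494²) = 1912.7 m/s.
tᵢ = 2·23.7·1912.7/(1494·2427) = 0.02500 s.

25.0 ms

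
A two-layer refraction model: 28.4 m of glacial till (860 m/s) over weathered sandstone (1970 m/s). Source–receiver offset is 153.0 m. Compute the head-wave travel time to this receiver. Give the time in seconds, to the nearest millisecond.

0.137 s

θ_c = arcsin(V₁/V₂) = arcsin(860/1970) = 25.88°, cos θ_c = 0.8997.
Intercept time tᵢ = 2h cos θ_c / V₁ = 2·28.4·0.8997/860 = 0.05942 s.
t = x/V₂ + tᵢ = 153.0/1970 + 0.05942 = 0.13709 s.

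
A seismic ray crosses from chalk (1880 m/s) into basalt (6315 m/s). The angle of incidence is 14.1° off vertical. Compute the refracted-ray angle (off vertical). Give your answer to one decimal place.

54.9°

Snell's law: sin θ₂ = (V₂/V₁)·sin θ₁ = (6315/1880)·sin 14.1° = 0.8183.
θ₂ = sin⁻¹(0.8183) = 54.92° (from vertical).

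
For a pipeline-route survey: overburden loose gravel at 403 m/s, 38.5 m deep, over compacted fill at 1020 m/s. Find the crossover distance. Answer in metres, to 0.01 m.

x_cross = 2h·√((V₂+V₁)/(V₂−V₁)).
(V₂+V₁)/(V₂−V₁) = (1020+403)/(1020−403) = 2.3063; √ = 1.5187.
x_cross = 2·38.5·1.5187 = 116.94 m.

116.94 m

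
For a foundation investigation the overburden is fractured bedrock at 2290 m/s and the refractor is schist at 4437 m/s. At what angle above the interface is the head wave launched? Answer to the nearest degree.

Critical incidence: sin θ_c = V₁/V₂ = 2290/4437 = 0.5161.
θ_c = arcsin 0.5161 = 31.07°.
Measured from the interface: 90° − 31.07° = 58.93°.

59°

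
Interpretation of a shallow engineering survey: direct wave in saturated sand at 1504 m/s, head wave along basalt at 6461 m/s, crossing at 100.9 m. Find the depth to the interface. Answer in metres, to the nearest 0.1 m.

x_cross = 2h·√((V₂+V₁)/(V₂−V₁)) → h = x_cross / (2·√((V₂+V₁)/(V₂−V₁))).
√((V₂+V₁)/(V₂−V₁)) = √((6461+1504)/(6461−1504)) = 1.2676.
h = 100.9 / (2·1.2676) = 39.80 m.

39.8 m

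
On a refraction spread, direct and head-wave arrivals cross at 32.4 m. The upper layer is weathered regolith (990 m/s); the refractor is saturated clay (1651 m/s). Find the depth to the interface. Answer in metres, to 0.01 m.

8.10 m

h = (x_cross/2)·√((V₂−V₁)/(V₂+V₁)).
(V₂−V₁)/(V₂+V₁) = (1651−990)/(1651+990) = 0.2503; √ = 0.5003.
h = (32.4/2)·0.5003 = 8.10 m.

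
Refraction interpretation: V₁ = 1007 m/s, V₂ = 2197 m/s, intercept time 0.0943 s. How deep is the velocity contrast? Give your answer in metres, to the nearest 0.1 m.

h = tᵢ·V₁·V₂ / (2·√(V₂²−V₁²)).
√(V₂²−V₁²) = √(2197² − 1007²) = 1952.6 m/s.
h = 0.0943 s × 1007 × 2197 / (2 × 1952.6) = 53.42 m.

53.4 m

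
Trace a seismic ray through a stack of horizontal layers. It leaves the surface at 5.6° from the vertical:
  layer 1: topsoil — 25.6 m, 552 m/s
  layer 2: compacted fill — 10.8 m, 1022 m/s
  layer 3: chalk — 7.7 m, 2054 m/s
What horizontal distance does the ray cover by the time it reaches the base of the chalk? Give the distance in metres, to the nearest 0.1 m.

p = sin θ₁/V₁ = sin 5.6°/552 = 1.7678e-04 s/m is conserved through the stack.
Layer 1: θ = 5.60°; offset = 25.6·tan 5.60° = 2.510 m.
Layer 2: sin θ = p·1022 = 0.1807 → θ = 10.41°; offset = 10.8·tan 10.41° = 1.984 m.
Layer 3: sin θ = p·2054 = 0.3631 → θ = 21.29°; offset = 7.7·tan 21.29° = 3.001 m.
Σ offsets = 7.495 m.

7.5 m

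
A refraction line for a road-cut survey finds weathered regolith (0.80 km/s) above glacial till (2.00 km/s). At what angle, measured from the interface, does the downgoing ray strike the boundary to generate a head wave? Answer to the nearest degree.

Critical incidence: sin θ_c = V₁/V₂ = 0.80/2.00 = 0.4000.
θ_c = arcsin 0.4000 = 23.58°.
Measured from the interface: 90° − 23.58° = 66.42°.

66°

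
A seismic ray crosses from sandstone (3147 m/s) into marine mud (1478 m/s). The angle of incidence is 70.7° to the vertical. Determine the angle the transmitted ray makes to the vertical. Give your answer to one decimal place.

Snell's law: sin θ₂ = (V₂/V₁)·sin θ₁ = (1478/3147)·sin 70.7° = 0.4433.
θ₂ = arcsin 0.4433 = 26.31° from the normal.

26.3°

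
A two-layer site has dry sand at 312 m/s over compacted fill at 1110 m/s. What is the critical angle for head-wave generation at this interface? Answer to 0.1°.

Critical incidence: sin θ_c = V₁/V₂ = 312/1110 = 0.2811.
θ_c = arcsin 0.2811 = 16.32°.

16.3°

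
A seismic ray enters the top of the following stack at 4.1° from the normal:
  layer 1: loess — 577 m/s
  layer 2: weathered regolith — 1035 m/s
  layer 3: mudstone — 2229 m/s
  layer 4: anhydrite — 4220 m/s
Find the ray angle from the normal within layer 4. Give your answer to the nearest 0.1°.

31.5°

Ray parameter p = sin 4.1° / 577 = 1.2391e-04 s/m.
sin θ_4 = p·V_4 = 1.2391e-04 × 4220 = 0.5229.
θ_4 = 31.53° from the vertical.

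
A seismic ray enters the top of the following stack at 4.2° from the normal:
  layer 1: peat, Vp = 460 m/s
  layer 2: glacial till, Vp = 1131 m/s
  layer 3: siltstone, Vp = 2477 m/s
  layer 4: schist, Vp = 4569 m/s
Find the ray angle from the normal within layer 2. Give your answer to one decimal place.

Snell's law across each interface conserves sin θ / V, so sin θ_2 = V_2·sin θ₁/V₁.
sin θ_2 = 1131 × sin 4.2° / 460 = 0.1801.
θ_2 = arcsin 0.1801 = 10.37°.

10.4°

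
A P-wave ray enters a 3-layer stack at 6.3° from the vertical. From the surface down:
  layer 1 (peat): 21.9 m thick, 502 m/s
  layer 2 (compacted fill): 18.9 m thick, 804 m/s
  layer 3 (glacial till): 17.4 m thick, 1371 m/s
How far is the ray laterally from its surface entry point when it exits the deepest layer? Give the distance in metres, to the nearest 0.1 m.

11.3 m

Ray parameter p = sin 6.3° / 502 m/s = 2.1859e-04 s/m.
Layer 1: θ = 6.30°; offset = 21.9·tan 6.30° = 2.418 m.
Layer 2: sin θ = p·804 = 0.1757 → θ = 10.12°; offset = 18.9·tan 10.12° = 3.374 m.
Layer 3: sin θ = p·1371 = 0.2997 → θ = 17.44°; offset = 17.4·tan 17.44° = 5.466 m.
Summing the layer offsets gives 11.258 m.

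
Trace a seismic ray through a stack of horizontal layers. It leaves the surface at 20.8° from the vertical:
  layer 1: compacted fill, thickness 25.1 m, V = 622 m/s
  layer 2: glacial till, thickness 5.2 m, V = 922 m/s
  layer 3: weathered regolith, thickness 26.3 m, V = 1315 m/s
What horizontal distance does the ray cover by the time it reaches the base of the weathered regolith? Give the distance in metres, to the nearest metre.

43 m

p = sin θ₁/V₁ = sin 20.8°/622 = 5.7091e-04 s/m is conserved through the stack.
Layer 1: θ = 20.80°; offset = 25.1·tan 20.80° = 9.535 m.
Layer 2: sin θ = p·922 = 0.5264 → θ = 31.76°; offset = 5.2·tan 31.76° = 3.219 m.
Layer 3: sin θ = p·1315 = 0.7507 → θ = 48.66°; offset = 26.3·tan 48.66° = 29.890 m.
Σ offsets = 42.643 m.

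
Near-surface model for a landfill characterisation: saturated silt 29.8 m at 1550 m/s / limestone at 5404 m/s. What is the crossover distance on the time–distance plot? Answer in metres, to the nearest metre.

θ_c = arcsin(1550/5404) = 16.67°, so cos θ_c = 0.9580 and tᵢ = 2h cos θ_c/V₁ = 0.0368 s.
At crossover x/V₁ = x/V₂ + tᵢ ⇒ x = tᵢ/(1/V₁ − 1/V₂) = 0.03684/(6.4516e-04 − 1.8505e-04) = 80.06 m.

80 m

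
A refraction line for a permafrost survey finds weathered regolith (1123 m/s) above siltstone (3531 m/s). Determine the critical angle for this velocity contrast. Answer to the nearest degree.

Critical incidence: sin θ_c = V₁/V₂ = 1123/3531 = 0.3180.
θ_c = arcsin 0.3180 = 18.54°.

19°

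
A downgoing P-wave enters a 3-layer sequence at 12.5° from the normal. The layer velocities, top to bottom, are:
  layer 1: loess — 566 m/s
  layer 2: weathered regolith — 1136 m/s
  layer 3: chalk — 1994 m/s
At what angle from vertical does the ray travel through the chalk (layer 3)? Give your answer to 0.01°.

49.69°

Ray parameter p = sin 12.5° / 566 = 3.8240e-04 s/m.
sin θ_3 = p·V_3 = 3.8240e-04 × 1994 = 0.7625.
θ_3 = arcsin 0.7625 = 49.69°.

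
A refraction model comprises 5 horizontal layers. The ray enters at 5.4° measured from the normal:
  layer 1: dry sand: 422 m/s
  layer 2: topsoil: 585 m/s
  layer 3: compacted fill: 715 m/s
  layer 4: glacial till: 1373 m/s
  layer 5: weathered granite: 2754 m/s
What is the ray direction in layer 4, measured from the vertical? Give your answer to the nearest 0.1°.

17.8°

Snell's law across each interface conserves sin θ / V, so sin θ_4 = V_4·sin θ₁/V₁.
sin θ_4 = 1373 × sin 5.4° / 422 = 0.3062.
θ_4 = 17.83° from the vertical.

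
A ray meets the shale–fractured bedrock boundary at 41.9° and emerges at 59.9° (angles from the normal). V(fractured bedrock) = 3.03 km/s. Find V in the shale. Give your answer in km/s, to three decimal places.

2.339 km/s

Snell's law: sin 41.9°/V₁ = sin 59.9°/V₂.
V₁ = V₂·sin 41.9°/sin 59.9° = 3.03 × 0.7719 = 2.339 km/s.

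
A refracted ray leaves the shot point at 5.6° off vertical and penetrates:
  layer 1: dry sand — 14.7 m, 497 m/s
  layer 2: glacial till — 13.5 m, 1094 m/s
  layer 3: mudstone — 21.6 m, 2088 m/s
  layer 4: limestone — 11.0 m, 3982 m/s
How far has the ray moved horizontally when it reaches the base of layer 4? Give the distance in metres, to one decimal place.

Ray parameter p = sin 5.6° / 497 m/s = 1.9634e-04 s/m.
Layer 1: θ = 5.60°; offset = 14.7·tan 5.60° = 1.441 m.
Layer 2: sin θ = p·1094 = 0.2148 → θ = 12.40°; offset = 13.5·tan 12.40° = 2.969 m.
Layer 3: sin θ = p·2088 = 0.4100 → θ = 24.20°; offset = 21.6·tan 24.20° = 9.709 m.
Layer 4: sin θ = p·3982 = 0.7818 → θ = 51.43°; offset = 11.0·tan 51.43° = 13.794 m.
Summing the layer offsets gives 27.913 m.

27.9 m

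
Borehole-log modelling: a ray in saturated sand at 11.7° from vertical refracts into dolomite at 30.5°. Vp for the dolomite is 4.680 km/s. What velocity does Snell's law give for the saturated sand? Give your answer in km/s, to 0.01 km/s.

1.87 km/s

Snell's law: sin 11.7°/V₁ = sin 30.5°/V₂.
V₁ = V₂·sin 11.7°/sin 30.5° = 4.680 × 0.3996 = 1.87 km/s.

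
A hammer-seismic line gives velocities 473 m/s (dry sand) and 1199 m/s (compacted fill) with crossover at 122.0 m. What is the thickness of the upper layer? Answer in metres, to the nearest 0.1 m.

h = (x_cross/2)·√((V₂−V₁)/(V₂+V₁)).
(V₂−V₁)/(V₂+V₁) = (1199−473)/(1199+473) = 0.4342; √ = 0.6589.
h = (122.0/2)·0.6589 = 40.20 m.

40.2 m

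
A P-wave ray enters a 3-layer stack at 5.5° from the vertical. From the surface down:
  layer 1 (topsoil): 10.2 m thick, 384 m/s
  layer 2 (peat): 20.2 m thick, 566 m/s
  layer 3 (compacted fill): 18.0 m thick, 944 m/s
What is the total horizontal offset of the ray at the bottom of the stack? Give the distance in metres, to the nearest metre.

Ray parameter p = sin 5.5° / 384 m/s = 2.4960e-04 s/m.
Layer 1: θ = 5.50°; offset = 10.2·tan 5.50° = 0.982 m.
Layer 2: sin θ = p·566 = 0.1413 → θ = 8.12°; offset = 20.2·tan 8.12° = 2.883 m.
Layer 3: sin θ = p·944 = 0.2356 → θ = 13.63°; offset = 18.0·tan 13.63° = 4.364 m.
Summing the layer offsets gives 8.229 m.

8 m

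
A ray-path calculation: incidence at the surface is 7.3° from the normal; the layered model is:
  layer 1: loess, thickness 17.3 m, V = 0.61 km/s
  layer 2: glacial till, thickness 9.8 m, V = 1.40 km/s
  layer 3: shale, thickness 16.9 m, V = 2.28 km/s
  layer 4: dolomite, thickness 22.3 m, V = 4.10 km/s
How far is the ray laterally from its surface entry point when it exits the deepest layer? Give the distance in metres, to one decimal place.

Apply Snell's law at each interface; in layer i the horizontal offset is hᵢ·tan θᵢ.
Layer 1: θ = 7.30°; offset = 17.3·tan 7.30° = 2.216 m.
Layer 2: sin θ = 1.40·sin 7.3°/0.61 = 0.2916, θ = 16.96°; offset = 9.8·tan 16.96° = 2.988 m.
Layer 3: sin θ = 2.28·sin 7.3°/0.61 = 0.4749, θ = 28.35°; offset = 16.9·tan 28.35° = 9.121 m.
Layer 4: sin θ = 4.10·sin 7.3°/0.61 = 0.8540, θ = 58.65°; offset = 22.3·tan 58.65° = 36.611 m.
Total horizontal offset = 50.935 m.

50.9 m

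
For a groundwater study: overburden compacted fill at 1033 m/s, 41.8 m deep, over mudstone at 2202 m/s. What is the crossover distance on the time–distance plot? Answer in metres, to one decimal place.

θ_c = arcsin(1033/2202) = 27.98°, so cos θ_c = 0.8831 and tᵢ = 2h cos θ_c/V₁ = 0.0715 s.
At crossover x/V₁ = x/V₂ + tᵢ ⇒ x = tᵢ/(1/V₁ − 1/V₂) = 0.07147/(9.6805e-04 − 4.5413e-04) = 139.07 m.

139.1 m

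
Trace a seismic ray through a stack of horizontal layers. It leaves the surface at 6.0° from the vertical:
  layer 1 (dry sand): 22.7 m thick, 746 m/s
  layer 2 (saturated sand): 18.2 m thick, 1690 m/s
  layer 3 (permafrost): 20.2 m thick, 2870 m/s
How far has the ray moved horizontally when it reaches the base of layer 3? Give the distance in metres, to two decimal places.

15.69 m

Ray parameter p = sin 6.0° / 746 m/s = 1.4012e-04 s/m.
Layer 1: θ = 6.00°; offset = 22.7·tan 6.00° = 2.3859 m.
Layer 2: sin θ = p·1690 = 0.2368 → θ = 13.70°; offset = 18.2·tan 13.70° = 4.4359 m.
Layer 3: sin θ = p·2870 = 0.4021 → θ = 23.71°; offset = 20.2·tan 23.71° = 8.8722 m.
Total horizontal offset = 15.6940 m.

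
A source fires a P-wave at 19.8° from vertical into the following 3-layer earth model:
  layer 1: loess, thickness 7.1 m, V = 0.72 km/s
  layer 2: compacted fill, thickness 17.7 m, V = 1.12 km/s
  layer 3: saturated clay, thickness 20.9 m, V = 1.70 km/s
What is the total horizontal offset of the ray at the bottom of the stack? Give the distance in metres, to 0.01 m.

41.38 m

p = sin θ₁/V₁ = sin 19.8°/0.72 = 4.7047e-01 s/km is conserved through the stack.
Layer 1: θ = 19.80°; offset = 7.1·tan 19.80° = 2.5562 m.
Layer 2: sin θ = p·1.12 = 0.5269 → θ = 31.80°; offset = 17.7·tan 31.80° = 10.9736 m.
Layer 3: sin θ = p·1.70 = 0.7998 → θ = 53.11°; offset = 20.9·tan 53.11° = 27.8471 m.
Total horizontal offset = 41.3769 m.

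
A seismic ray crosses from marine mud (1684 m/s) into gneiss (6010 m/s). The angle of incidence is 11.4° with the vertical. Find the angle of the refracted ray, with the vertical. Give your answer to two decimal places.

44.86°

sin θ₁/V₁ = sin θ₂/V₂ ⇒ sin θ₂ = 6010·sin 11.4°/1684 = 6010·0.1977/1684 = 0.7054.
θ₂ = arcsin 0.7054 = 44.86° from the normal.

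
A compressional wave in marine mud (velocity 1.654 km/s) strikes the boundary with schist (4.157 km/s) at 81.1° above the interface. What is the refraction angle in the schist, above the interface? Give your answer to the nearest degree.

Convert to the normal: θ₁ = 90° − 81.1° = 8.9°.
sin θ₁/V₁ = sin θ₂/V₂ ⇒ sin θ₂ = 4.157·sin 8.9°/1.654 = 4.157·0.1547/1.654 = 0.3888.
θ₂ = arcsin 0.3888 = 22.88° from the normal.
From the interface: 90° − 22.88° = 67.12°.

67°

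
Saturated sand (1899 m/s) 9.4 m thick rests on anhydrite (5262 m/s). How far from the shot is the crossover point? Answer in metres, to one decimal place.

θ_c = arcsin(1899/5262) = 21.15°, so cos θ_c = 0.9326 and tᵢ = 2h cos θ_c/V₁ = 0.0092 s.
At crossover x/V₁ = x/V₂ + tᵢ ⇒ x = tᵢ/(1/V₁ − 1/V₂) = 0.00923/(5.2659e-04 − 1.9004e-04) = 27.43 m.

27.4 m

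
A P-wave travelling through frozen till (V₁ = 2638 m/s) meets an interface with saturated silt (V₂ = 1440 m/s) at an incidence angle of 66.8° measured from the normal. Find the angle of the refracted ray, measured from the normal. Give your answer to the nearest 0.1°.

sin θ₁/V₁ = sin θ₂/V₂ ⇒ sin θ₂ = 1440·sin 66.8°/2638 = 1440·0.9191/2638 = 0.5017.
θ₂ = sin⁻¹(0.5017) = 30.11° (from vertical).

30.1°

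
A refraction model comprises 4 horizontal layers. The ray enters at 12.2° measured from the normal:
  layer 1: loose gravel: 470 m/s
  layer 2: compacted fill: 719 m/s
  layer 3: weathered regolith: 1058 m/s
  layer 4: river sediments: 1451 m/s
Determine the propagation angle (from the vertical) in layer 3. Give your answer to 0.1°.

Snell's law across each interface conserves sin θ / V, so sin θ_3 = V_3·sin θ₁/V₁.
sin θ_3 = 1058 × sin 12.2° / 470 = 0.4757.
θ_3 = arcsin 0.4757 = 28.41°.

28.4°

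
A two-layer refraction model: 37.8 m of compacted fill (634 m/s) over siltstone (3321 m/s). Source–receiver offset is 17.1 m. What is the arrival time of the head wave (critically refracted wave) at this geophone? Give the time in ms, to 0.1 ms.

θ_c = arcsin(V₁/V₂) = arcsin(634/3321) = 11.01°, cos θ_c = 0.9816.
Intercept time tᵢ = 2h cos θ_c / V₁ = 2·37.8·0.9816/634 = 0.11705 s.
t = x/V₂ + tᵢ = 17.1/3321 + 0.11705 = 0.12220 s.

122.2 ms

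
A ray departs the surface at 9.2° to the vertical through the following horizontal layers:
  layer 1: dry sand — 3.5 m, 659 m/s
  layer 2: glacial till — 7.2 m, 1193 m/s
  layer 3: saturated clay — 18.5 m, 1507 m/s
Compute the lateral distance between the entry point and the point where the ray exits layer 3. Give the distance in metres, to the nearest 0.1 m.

Apply Snell's law at each interface; in layer i the horizontal offset is hᵢ·tan θᵢ.
Layer 1: θ = 9.20°; offset = 3.5·tan 9.20° = 0.567 m.
Layer 2: sin θ = 1193·sin 9.2°/659 = 0.2894, θ = 16.82°; offset = 7.2·tan 16.82° = 2.177 m.
Layer 3: sin θ = 1507·sin 9.2°/659 = 0.3656, θ = 21.45°; offset = 18.5·tan 21.45° = 7.267 m.
Total horizontal offset = 10.011 m.

10.0 m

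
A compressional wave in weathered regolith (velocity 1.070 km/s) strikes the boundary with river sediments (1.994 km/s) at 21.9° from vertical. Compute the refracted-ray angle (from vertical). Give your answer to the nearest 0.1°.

sin θ₁/V₁ = sin θ₂/V₂ ⇒ sin θ₂ = 1.994·sin 21.9°/1.070 = 1.994·0.3730/1.070 = 0.6951.
θ₂ = arcsin 0.6951 = 44.03° from the normal.

44.0°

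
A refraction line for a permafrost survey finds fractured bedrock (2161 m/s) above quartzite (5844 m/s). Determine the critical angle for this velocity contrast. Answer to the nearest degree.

22°

At critical incidence the refracted ray runs along the interface (θ₂ = 90°), so sin θ_c = V₁/V₂.
θ_c = arcsin(2161/5844) = arcsin 0.3698 = 21.70°.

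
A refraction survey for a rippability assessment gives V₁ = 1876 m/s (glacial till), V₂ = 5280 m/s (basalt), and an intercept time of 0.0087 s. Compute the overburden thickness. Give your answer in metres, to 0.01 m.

8.73 m

h = tᵢ·V₁·V₂ / (2·√(V₂²−V₁²)).
√(V₂²−V₁²) = √(5280² − 1876²) = 4935.5 m/s.
h = 0.0087 s × 1876 × 5280 / (2 × 4935.5) = 8.73 m.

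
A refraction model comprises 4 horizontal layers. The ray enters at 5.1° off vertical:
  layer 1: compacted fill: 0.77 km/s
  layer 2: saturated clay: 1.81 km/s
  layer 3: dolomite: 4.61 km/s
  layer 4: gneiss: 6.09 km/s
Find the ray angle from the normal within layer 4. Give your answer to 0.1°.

Snell's law across each interface conserves sin θ / V, so sin θ_4 = V_4·sin θ₁/V₁.
sin θ_4 = 6.09 × sin 5.1° / 0.77 = 0.7031.
θ_4 = 44.67° from the vertical.

44.7°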